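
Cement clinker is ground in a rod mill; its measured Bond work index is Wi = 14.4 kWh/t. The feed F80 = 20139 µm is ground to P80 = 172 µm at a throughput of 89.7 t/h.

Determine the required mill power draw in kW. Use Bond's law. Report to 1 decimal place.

Bond:  W = 10 Wi (1/√P − 1/√F)
W = 10·14.4·(1/√172 − 1/√20139) = 10·14.4·(0.069203) = 9.9652 kWh/t
P_mill = W·ṁ = 9.9652·89.7 = 893.9 kW

P = 893.9 kW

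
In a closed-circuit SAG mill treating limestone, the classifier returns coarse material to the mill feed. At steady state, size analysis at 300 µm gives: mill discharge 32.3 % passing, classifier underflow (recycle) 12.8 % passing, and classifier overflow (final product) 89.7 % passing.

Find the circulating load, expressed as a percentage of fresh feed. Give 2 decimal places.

CL = 294.36 %

Classifier node, passing 300 µm:
Fd + Rd = Ru + Fo ⇒ R/F = (o−d)/(d−u)
r = (89.7 − 32.3)/(32.3 − 12.8) = 57.4/19.5 = 2.9436
CL = 100·r = 294.36 %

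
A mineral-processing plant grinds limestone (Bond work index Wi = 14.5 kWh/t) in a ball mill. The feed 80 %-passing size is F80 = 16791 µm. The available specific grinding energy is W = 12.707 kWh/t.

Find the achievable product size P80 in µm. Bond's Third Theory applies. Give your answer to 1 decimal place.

P80 = 110.0 µm

W = 10 Wi (P80^-0.5 − F80^-0.5)
P80^(−½) = W/(10 Wi) + F80^(−½)
  = 12.7070/(10·14.5) + 1/√16791 = 0.087634 + 0.007717 = 0.095352
P80 = (1/0.095352)² = 10.4875² = 109.99 µm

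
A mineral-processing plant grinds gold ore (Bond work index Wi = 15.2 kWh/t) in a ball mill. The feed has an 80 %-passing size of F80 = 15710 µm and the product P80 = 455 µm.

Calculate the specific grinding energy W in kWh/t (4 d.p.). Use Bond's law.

W = 10 Wi (1/√P80 − 1/√F80)  [Bond]
1/√455 = 0.046881;  1/√15710 = 0.007978
W = 10·15.2·(0.046881 − 0.007978) = 5.9132 kWh/t

W = 5.9132 kWh/t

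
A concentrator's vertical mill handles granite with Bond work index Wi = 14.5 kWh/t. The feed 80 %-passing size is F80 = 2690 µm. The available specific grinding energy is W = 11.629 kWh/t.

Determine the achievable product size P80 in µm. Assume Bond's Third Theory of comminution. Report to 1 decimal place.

P80 = 101.0 µm

W = 10·Wi·(P80^(-½) − F80^(-½))
⇒ 1/√P80 = W/(10·Wi) + 1/√F80
  = 11.6290/(10·14.5) + 1/√2690 = 0.080200 + 0.019281 = 0.099481
P80 = (1/0.099481)² = 10.0522² = 101.05 µm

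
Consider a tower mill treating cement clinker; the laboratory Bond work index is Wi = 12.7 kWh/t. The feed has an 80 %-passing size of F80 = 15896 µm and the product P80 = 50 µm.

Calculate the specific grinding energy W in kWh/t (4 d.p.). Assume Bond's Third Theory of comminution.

W = 16.9532 kWh/t

W_Bond = 10·Wi·(1/√P₈₀ − 1/√F₈₀)
1/√50 = 0.141421;  1/√15896 = 0.007932
W = 10·12.7·(0.141421 − 0.007932) = 16.9532 kWh/t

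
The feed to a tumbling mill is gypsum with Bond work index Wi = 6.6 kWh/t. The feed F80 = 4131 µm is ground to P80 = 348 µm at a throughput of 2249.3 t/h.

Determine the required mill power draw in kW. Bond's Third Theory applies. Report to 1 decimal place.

P = 5648.2 kW

Bond: W = 10·Wi·(1/√P80 − 1/√F80)
W = 10·6.6·(1/√348 − 1/√4131) = 10·6.6·(0.038047) = 2.5111 kWh/t
P_mill = W·ṁ = 2.5111·2249.3 = 5648.2 kW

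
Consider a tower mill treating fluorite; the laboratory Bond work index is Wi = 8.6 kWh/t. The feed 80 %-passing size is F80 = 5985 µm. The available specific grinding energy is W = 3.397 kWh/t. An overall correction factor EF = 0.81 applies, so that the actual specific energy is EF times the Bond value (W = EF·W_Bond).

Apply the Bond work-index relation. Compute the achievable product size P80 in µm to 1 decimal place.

P80 = 262.8 µm

W = 10 Wi / √P80 − 10 Wi / √F80
W_Bond = W / EF = 3.397 / 0.81 = 4.1938 kWh/t
P80^(−½) = W_Bond/(10 Wi) + F80^(−½)
  = 4.1938/(10·8.6) + 1/√5985 = 0.048765 + 0.012926 = 0.061692
P80 = (1/0.061692)² = 16.2097² = 262.75 µm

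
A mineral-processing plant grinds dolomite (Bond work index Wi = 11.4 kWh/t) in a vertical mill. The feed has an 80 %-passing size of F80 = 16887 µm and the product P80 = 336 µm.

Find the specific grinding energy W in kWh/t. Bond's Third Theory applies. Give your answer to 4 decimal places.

W = 5.3419 kWh/t

W = 10·Wi·(P80^(-½) − F80^(-½))
1/√336 = 0.054554;  1/√16887 = 0.007695
W = 10·11.4·(0.054554 − 0.007695) = 5.3419 kWh/t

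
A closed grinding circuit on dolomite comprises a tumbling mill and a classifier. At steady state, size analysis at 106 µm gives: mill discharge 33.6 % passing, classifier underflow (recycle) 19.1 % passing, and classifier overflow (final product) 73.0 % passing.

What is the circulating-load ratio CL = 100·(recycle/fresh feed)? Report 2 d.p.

Classifier node, passing 106 µm:
r = (o − d)/(d − u)
r = (73.0 − 33.6)/(33.6 − 19.1) = 39.4/14.5 = 2.7172
CL = 100·r = 271.72 %

CL = 271.72 %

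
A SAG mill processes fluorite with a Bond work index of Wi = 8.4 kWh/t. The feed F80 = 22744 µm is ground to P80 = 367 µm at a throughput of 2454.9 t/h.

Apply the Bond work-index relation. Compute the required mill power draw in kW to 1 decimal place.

W_Bond = 10·Wi·(1/√P₈₀ − 1/√F₈₀)
W = 10·8.4·(1/√367 − 1/√22744) = 10·8.4·(0.045569) = 3.8278 kWh/t
Mill draw = 3.8278 × 2454.9 = 9396.8 kW

P = 9396.8 kW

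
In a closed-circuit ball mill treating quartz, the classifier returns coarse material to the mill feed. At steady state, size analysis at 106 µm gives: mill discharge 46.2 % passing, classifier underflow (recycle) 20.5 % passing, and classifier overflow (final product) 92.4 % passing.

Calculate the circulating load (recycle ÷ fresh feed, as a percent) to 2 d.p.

Mass balance on the −106 µm fraction:
(1+r)·d = r·u + o ⇒ r = (o−d)/(d−u)
r = (92.4 − 46.2)/(46.2 − 20.5) = 46.2/25.7 = 1.7977
CL = 100·r = 179.77 %

CL = 179.77 %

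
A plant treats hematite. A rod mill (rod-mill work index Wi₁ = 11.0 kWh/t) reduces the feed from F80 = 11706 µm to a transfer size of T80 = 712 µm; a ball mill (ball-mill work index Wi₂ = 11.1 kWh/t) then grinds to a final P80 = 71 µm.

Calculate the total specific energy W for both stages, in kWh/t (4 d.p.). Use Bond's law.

W = 10 Wi / √P80 − 10 Wi / √F80
Stage 1 (11706→712 µm, Wi₁=11.0): W₁ = 10·11.0·(0.037477 − 0.009243) = 3.1057 kWh/t
Stage 2 (712→71 µm, Wi₂=11.1): W₂ = 10·11.1·(0.118678 − 0.037477) = 9.0134 kWh/t
W = W₁ + W₂ = 3.1057 + 9.0134 = 12.1191 kWh/t

W = 12.1191 kWh/t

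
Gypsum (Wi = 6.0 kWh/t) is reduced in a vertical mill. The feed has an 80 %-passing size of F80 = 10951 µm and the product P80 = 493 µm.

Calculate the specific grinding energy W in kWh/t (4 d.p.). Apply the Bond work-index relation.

W = 10 Wi (1/√P80 − 1/√F80)  [Bond]
1/√493 = 0.045038;  1/√10951 = 0.009556
W = 10·6.0·(0.045038 − 0.009556) = 2.1289 kWh/t

W = 2.1289 kWh/t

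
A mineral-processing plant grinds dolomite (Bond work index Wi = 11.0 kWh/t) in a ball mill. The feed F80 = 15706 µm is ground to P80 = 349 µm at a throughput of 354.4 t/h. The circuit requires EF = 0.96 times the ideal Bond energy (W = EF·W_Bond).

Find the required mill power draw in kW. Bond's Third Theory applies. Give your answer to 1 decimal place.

P = 1704.7 kW

Bond: W = 10·Wi·(1/√P80 − 1/√F80)
W = 10·11.0·(1/√349 − 1/√15706) = 10·11.0·(0.045549) = 5.0104 kWh/t
Corrected W = EF·W_Bond = 0.96·5.0104 = 4.8100 kWh/t
Mill draw = 4.8100 × 354.4 = 1704.7 kW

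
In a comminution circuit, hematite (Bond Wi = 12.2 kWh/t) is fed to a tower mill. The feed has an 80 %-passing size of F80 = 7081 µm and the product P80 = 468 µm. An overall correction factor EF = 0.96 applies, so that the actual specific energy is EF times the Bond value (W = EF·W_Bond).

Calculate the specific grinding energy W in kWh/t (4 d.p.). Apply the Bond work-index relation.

W = 4.0221 kWh/t

W = 10 Wi (1/√P80 − 1/√F80)  [Bond]
1/√468 = 0.046225;  1/√7081 = 0.011884
W = 10·12.2·(0.046225 − 0.011884) = 4.1896 kWh/t
W_actual = 0.96 × 4.1896 = 4.0221 kWh/t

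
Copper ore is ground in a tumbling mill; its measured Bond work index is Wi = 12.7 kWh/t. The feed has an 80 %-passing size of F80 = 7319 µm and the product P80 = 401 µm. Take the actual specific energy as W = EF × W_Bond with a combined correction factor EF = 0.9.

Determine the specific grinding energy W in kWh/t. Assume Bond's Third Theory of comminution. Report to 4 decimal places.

W = 4.3718 kWh/t

W = 10 Wi / √P80 − 10 Wi / √F80
1/√401 = 0.049938;  1/√7319 = 0.011689
W = 10·12.7·(0.049938 − 0.011689) = 4.8576 kWh/t
Apply correction: 4.8576 × 0.9 = 4.3718 kWh/t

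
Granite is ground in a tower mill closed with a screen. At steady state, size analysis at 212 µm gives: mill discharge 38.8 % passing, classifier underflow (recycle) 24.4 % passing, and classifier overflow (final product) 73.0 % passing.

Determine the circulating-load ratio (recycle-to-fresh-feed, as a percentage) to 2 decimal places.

Balance %-passing 212 µm (r = R/F):
(1+r)d = ru + o → r = (o−d)/(d−u)
r = (73.0 − 38.8)/(38.8 − 24.4) = 34.2/14.4 = 2.3750
CL = 100·r = 237.50 %

CL = 237.50 %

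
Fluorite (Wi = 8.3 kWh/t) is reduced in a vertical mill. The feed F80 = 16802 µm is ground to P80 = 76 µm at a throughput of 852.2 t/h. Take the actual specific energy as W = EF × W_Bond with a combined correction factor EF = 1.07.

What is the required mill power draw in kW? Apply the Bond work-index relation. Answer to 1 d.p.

W = 10·Wi·[P80^(−½) − F80^(−½)]
W = 10·8.3·(1/√76 − 1/√16802) = 10·8.3·(0.106993) = 8.8804 kWh/t
W_actual = 1.07 × 8.8804 = 9.5021 kWh/t
Mill draw = 9.5021 × 852.2 = 8097.7 kW

P = 8097.7 kW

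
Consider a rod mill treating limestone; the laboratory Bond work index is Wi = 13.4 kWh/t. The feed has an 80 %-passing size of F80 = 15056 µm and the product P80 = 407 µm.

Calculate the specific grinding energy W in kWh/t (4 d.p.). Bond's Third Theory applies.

W = 5.5501 kWh/t

W = 10·Wi·(P80^(-½) − F80^(-½))
1/√407 = 0.049568;  1/√15056 = 0.008150
W = 10·13.4·(0.049568 − 0.008150) = 5.5501 kWh/t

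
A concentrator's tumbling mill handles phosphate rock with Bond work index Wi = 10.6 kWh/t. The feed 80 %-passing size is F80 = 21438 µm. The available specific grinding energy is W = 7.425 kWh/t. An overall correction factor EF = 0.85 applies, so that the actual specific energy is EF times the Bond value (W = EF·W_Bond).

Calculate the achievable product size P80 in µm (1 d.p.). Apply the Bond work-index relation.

Bond: W = 10·Wi·(1/√P80 − 1/√F80)
W_Bond = W / EF = 7.425 / 0.85 = 8.7353 kWh/t
P80^(−½) = W_Bond/(10 Wi) + F80^(−½)
  = 8.7353/(10·10.6) + 1/√21438 = 0.082408 + 0.006830 = 0.089238
P80 = (1/0.089238)² = 11.2060² = 125.57 µm

P80 = 125.6 µm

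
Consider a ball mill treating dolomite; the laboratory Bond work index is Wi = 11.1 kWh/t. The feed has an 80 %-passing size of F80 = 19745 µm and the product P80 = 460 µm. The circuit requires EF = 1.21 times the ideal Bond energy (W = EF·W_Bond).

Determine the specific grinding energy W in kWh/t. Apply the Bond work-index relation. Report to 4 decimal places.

W = 5.3064 kWh/t

W = 10 Wi / √P80 − 10 Wi / √F80
1/√460 = 0.046625;  1/√19745 = 0.007117
W = 10·11.1·(0.046625 − 0.007117) = 4.3855 kWh/t
Apply correction: 4.3855 × 1.21 = 5.3064 kWh/t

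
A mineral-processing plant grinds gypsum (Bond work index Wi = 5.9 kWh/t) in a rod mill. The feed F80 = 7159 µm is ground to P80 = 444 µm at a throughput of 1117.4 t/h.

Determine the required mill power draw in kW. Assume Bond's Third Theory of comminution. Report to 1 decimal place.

Bond: W = 10·Wi·(1/√P80 − 1/√F80)
W = 10·5.9·(1/√444 − 1/√7159) = 10·5.9·(0.035639) = 2.1027 kWh/t
P_mill = W·ṁ = 2.1027·1117.4 = 2349.6 kW

P = 2349.6 kW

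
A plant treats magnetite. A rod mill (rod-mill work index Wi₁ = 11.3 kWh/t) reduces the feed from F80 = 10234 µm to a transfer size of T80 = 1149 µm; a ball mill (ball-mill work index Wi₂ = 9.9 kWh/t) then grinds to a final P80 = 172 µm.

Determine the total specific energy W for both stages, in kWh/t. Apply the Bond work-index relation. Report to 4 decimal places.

W = 6.8447 kWh/t

W = 10·Wi·(P80^(-½) − F80^(-½))
Stage 1 (10234→1149 µm, Wi₁=11.3): W₁ = 10·11.3·(0.029501 − 0.009885) = 2.2166 kWh/t
Stage 2 (1149→172 µm, Wi₂=9.9): W₂ = 10·9.9·(0.076249 − 0.029501) = 4.6281 kWh/t
W = W₁ + W₂ = 2.2166 + 4.6281 = 6.8447 kWh/t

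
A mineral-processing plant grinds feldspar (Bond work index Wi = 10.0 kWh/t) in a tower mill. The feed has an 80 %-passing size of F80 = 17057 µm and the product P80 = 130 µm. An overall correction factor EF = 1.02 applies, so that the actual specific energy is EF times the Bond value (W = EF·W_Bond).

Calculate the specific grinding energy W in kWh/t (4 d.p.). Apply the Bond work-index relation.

W = 10·Wi·[P80^(−½) − F80^(−½)]
1/√130 = 0.087706;  1/√17057 = 0.007657
W = 10·10.0·(0.087706 − 0.007657) = 8.0049 kWh/t
Apply correction: 8.0049 × 1.02 = 8.1650 kWh/t

W = 8.1650 kWh/t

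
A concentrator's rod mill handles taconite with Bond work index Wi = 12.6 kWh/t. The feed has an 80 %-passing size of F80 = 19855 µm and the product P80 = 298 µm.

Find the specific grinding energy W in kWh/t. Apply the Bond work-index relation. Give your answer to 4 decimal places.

W = 6.4048 kWh/t

W = 10 Wi / √P80 − 10 Wi / √F80
1/√298 = 0.057928;  1/√19855 = 0.007097
W = 10·12.6·(0.057928 − 0.007097) = 6.4048 kWh/t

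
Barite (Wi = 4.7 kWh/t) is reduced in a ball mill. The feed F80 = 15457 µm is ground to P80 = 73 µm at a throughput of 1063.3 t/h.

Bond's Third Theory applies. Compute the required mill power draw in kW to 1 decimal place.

P = 5447.2 kW

Bond: W = 10·Wi·(1/√P80 − 1/√F80)
W = 10·4.7·(1/√73 − 1/√15457) = 10·4.7·(0.108998) = 5.1229 kWh/t
Mill draw = 5.1229 × 1063.3 = 5447.2 kW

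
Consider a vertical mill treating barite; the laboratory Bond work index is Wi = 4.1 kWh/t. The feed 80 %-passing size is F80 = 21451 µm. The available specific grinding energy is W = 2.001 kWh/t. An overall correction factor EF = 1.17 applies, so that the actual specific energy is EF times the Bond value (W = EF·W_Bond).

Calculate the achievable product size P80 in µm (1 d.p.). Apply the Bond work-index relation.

P80 = 424.4 µm

W = 10 Wi (P80^-0.5 − F80^-0.5)
W_Bond = W / EF = 2.001 / 1.17 = 1.7103 kWh/t
⇒ 1/√P80 = W_Bond/(10·Wi) + 1/√F80
  = 1.7103/(10·4.1) + 1/√21451 = 0.041714 + 0.006828 = 0.048541
P80 = (1/0.048541)² = 20.6010² = 424.40 µm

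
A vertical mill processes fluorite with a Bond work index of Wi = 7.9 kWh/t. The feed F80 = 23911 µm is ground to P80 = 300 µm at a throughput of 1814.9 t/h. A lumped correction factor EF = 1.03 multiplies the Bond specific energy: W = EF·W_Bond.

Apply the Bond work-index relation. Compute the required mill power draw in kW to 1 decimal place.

P = 7571.2 kW

W = 10 Wi (1/√P80 − 1/√F80)  [Bond]
W = 10·7.9·(1/√300 − 1/√23911) = 10·7.9·(0.051268) = 4.0502 kWh/t
With EF = 1.03: W = 4.0502·1.03 = 4.1717 kWh/t
Mill draw = 4.1717 × 1814.9 = 7571.2 kW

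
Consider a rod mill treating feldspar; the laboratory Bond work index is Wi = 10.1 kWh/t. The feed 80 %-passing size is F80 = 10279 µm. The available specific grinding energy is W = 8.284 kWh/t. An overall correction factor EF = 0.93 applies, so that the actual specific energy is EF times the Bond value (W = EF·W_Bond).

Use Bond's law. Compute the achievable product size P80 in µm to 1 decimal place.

P80 = 104.0 µm

W_Bond = 10·Wi·(1/√P₈₀ − 1/√F₈₀)
W_Bond = W / EF = 8.284 / 0.93 = 8.9075 kWh/t
1/√P80 = 1/√F80 + W_Bond/(10·Wi)
  = 8.9075/(10·10.1) + 1/√10279 = 0.088193 + 0.009863 = 0.098057
P80 = (1/0.098057)² = 10.1982² = 104.00 µm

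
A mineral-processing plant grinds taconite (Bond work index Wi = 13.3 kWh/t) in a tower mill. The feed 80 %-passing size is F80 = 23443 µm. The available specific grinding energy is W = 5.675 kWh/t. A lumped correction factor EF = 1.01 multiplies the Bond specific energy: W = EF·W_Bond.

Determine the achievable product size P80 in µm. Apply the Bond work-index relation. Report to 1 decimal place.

Bond: W = 10·Wi·(1/√P80 − 1/√F80)
W_Bond = W / EF = 5.675 / 1.01 = 5.6188 kWh/t
⇒ 1/√P80 = W_Bond/(10·Wi) + 1/√F80
  = 5.6188/(10·13.3) + 1/√23443 = 0.042247 + 0.006531 = 0.048778
P80 = (1/0.048778)² = 20.5011² = 420.29 µm

P80 = 420.3 µm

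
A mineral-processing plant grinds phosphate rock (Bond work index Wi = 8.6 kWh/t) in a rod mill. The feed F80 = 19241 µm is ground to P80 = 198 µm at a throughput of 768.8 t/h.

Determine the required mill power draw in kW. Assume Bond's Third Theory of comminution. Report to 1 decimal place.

P = 4222.1 kW

W = 10 Wi / √P80 − 10 Wi / √F80
W = 10·8.6·(1/√198 − 1/√19241) = 10·8.6·(0.063858) = 5.4918 kWh/t
Power = W × throughput = 5.4918 kWh/t × 768.8 t/h = 4222.1 kW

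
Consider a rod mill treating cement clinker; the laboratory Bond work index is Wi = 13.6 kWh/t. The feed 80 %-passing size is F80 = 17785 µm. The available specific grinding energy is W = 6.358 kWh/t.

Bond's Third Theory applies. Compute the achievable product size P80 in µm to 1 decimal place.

Bond: W = 10·Wi·(1/√P80 − 1/√F80)
P80^-0.5 = F80^-0.5 + W/(10 Wi)
  = 6.3580/(10·13.6) + 1/√17785 = 0.046750 + 0.007498 = 0.054248
P80 = (1/0.054248)² = 18.4337² = 339.80 µm

P80 = 339.8 µm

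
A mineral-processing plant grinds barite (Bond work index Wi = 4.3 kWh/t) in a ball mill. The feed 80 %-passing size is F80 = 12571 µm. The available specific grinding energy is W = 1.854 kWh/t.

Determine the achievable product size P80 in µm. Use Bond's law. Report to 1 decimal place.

W = 10 Wi (P80^-0.5 − F80^-0.5)
⇒ 1/√P80 = W/(10·Wi) + 1/√F80
  = 1.8540/(10·4.3) + 1/√12571 = 0.043116 + 0.008919 = 0.052035
P80 = (1/0.052035)² = 19.2177² = 369.32 µm

P80 = 369.3 µm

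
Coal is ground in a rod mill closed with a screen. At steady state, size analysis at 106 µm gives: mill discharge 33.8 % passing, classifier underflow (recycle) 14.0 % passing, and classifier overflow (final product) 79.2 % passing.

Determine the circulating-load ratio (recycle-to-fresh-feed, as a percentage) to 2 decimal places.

Mass balance on the −106 µm fraction:
d + r·d = r·u + o → r(d−u) = o−d
r = (79.2 − 33.8)/(33.8 − 14.0) = 45.4/19.8 = 2.2929
CL = 100·r = 229.29 %

CL = 229.29 %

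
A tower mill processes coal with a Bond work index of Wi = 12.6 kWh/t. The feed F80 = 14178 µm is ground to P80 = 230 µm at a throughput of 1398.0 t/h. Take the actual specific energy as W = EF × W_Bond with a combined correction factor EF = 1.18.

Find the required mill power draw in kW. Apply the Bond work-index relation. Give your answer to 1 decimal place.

W = 10 Wi (P80^-0.5 − F80^-0.5)
W = 10·12.6·(1/√230 − 1/√14178) = 10·12.6·(0.057540) = 7.2500 kWh/t
W_actual = 1.18 × 7.2500 = 8.5550 kWh/t
P_mill = W·ṁ = 8.5550·1398.0 = 11959.9 kW

P = 11959.9 kW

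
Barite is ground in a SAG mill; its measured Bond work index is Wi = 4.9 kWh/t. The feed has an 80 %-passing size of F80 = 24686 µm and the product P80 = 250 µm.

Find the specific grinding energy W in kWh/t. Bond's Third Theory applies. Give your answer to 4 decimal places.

W = 2.7872 kWh/t

W = 10 Wi / √P80 − 10 Wi / √F80
1/√250 = 0.063246;  1/√24686 = 0.006365
W = 10·4.9·(0.063246 − 0.006365) = 2.7872 kWh/t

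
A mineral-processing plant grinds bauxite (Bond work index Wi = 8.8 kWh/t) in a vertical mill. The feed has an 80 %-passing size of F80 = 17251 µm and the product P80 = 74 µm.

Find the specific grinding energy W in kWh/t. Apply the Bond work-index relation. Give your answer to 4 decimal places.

W = 9.5598 kWh/t

W = 10 Wi / √P80 − 10 Wi / √F80
1/√74 = 0.116248;  1/√17251 = 0.007614
W = 10·8.8·(0.116248 − 0.007614) = 9.5598 kWh/t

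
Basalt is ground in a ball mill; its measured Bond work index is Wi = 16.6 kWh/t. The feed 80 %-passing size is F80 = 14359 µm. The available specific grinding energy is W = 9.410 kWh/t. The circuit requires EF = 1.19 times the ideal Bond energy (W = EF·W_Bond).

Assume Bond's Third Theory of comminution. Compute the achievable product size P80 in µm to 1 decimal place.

W = 10 Wi (P80^-0.5 − F80^-0.5)
W_Bond = W / EF = 9.410 / 1.19 = 7.9076 kWh/t
1/√P80 = 1/√F80 + W_Bond/(10·Wi)
  = 7.9076/(10·16.6) + 1/√14359 = 0.047636 + 0.008345 = 0.055981
P80 = (1/0.055981)² = 17.8632² = 319.09 µm

P80 = 319.1 µm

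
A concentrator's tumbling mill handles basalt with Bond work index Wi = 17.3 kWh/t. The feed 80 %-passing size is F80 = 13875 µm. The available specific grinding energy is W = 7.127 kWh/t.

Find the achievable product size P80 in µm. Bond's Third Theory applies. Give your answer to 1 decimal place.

P80 = 405.1 µm

W = 10 Wi / √P80 − 10 Wi / √F80
⇒ 1/√P80 = W/(10 Wi) + 1/√F80
  = 7.1270/(10·17.3) + 1/√13875 = 0.041197 + 0.008490 = 0.049686
P80 = (1/0.049686)² = 20.1264² = 405.07 µm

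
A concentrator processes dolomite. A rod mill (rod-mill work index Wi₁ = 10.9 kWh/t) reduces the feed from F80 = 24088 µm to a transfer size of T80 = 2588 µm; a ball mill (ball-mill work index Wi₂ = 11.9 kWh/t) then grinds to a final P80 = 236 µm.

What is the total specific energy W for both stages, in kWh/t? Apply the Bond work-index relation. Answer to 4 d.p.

W = 6.8474 kWh/t

W = 10·Wi·(P80^(-½) − F80^(-½))
Stage 1 (24088→2588 µm, Wi₁=10.9): W₁ = 10·10.9·(0.019657 − 0.006443) = 1.4403 kWh/t
Stage 2 (2588→236 µm, Wi₂=11.9): W₂ = 10·11.9·(0.065094 − 0.019657) = 5.4071 kWh/t
W = W₁ + W₂ = 1.4403 + 5.4071 = 6.8474 kWh/t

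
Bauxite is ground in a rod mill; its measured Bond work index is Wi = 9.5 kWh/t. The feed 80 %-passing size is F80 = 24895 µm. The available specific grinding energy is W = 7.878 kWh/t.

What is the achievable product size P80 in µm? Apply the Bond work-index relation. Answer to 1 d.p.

Bond:  W = 10 Wi (1/√P − 1/√F)
⇒ 1/√P80 = W/(10·Wi) + 1/√F80
  = 7.8780/(10·9.5) + 1/√24895 = 0.082926 + 0.006338 = 0.089264
P80 = (1/0.089264)² = 11.2027² = 125.50 µm

P80 = 125.5 µm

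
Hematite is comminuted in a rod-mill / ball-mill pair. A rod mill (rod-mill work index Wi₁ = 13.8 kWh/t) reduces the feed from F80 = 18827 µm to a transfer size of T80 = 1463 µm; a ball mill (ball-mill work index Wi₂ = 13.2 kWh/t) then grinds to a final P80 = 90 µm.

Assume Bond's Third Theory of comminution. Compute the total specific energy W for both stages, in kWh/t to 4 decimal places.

W = 10 Wi (P80^-0.5 − F80^-0.5)
Stage 1 (18827→1463 µm, Wi₁=13.8): W₁ = 10·13.8·(0.026144 − 0.007288) = 2.6022 kWh/t
Stage 2 (1463→90 µm, Wi₂=13.2): W₂ = 10·13.2·(0.105409 − 0.026144) = 10.4630 kWh/t
W = W₁ + W₂ = 2.6022 + 10.4630 = 13.0651 kWh/t

W = 13.0651 kWh/t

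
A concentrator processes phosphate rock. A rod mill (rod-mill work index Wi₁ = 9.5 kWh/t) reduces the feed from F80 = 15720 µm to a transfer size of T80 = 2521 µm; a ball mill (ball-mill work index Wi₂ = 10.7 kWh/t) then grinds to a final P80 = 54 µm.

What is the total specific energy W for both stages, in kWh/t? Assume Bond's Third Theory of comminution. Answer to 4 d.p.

Bond: W = 10·Wi·(1/√P80 − 1/√F80)
Stage 1 (15720→2521 µm, Wi₁=9.5): W₁ = 10·9.5·(0.019917 − 0.007976) = 1.1344 kWh/t
Stage 2 (2521→54 µm, Wi₂=10.7): W₂ = 10·10.7·(0.136083 − 0.019917) = 12.4298 kWh/t
W = W₁ + W₂ = 1.1344 + 12.4298 = 13.5642 kWh/t

W = 13.5642 kWh/t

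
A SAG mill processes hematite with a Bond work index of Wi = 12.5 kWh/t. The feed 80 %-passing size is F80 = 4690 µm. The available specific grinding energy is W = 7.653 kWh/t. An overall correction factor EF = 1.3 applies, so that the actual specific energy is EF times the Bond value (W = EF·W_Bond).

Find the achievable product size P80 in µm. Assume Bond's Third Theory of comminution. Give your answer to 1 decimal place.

W = 10 Wi (1/√P80 − 1/√F80)  [Bond]
W_Bond = W / EF = 7.653 / 1.3 = 5.8869 kWh/t
1/√P80 = 1/√F80 + W_Bond/(10·Wi)
  = 5.8869/(10·12.5) + 1/√4690 = 0.047095 + 0.014602 = 0.061697
P80 = (1/0.061697)² = 16.2081² = 262.70 µm

P80 = 262.7 µm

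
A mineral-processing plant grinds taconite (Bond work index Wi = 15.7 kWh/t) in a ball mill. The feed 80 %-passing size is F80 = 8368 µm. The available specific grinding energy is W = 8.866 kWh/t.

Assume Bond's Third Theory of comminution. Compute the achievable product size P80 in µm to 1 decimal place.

P80 = 220.1 µm

W = 10·Wi·(P80^(-½) − F80^(-½))
P80^-0.5 = F80^-0.5 + W/(10 Wi)
  = 8.8660/(10·15.7) + 1/√8368 = 0.056471 + 0.010932 = 0.067403
P80 = (1/0.067403)² = 14.8361² = 220.11 µm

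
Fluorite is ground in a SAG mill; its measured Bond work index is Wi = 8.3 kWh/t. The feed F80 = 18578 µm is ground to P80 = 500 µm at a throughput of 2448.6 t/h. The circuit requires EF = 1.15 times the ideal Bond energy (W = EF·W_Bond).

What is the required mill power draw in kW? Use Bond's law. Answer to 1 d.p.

P = 8737.5 kW

W = 10·Wi·(P80^(-½) − F80^(-½))
W = 10·8.3·(1/√500 − 1/√18578) = 10·8.3·(0.037385) = 3.1029 kWh/t
Apply correction: 3.1029 × 1.15 = 3.5684 kWh/t
P = W·T = 3.5684·2448.6 = 8737.5 kW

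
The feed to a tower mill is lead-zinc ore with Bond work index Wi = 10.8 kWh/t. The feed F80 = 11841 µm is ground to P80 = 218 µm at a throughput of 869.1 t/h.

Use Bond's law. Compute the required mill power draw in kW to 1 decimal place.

P = 5494.6 kW

W = 10 Wi (1/√P80 − 1/√F80)  [Bond]
W = 10·10.8·(1/√218 − 1/√11841) = 10·10.8·(0.058539) = 6.3222 kWh/t
Power = W × throughput = 6.3222 kWh/t × 869.1 t/h = 5494.6 kW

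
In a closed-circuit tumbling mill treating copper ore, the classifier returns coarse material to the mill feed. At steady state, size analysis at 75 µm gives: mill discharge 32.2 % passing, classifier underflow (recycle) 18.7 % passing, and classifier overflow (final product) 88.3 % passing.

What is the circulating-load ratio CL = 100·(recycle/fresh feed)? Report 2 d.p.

CL = 415.56 %

Let r = R/F. Size balance at 75 µm:
(1+r)d = ru + o → r = (o−d)/(d−u)
r = (88.3 − 32.2)/(32.2 − 18.7) = 56.1/13.5 = 4.1556
CL = 100·r = 415.56 %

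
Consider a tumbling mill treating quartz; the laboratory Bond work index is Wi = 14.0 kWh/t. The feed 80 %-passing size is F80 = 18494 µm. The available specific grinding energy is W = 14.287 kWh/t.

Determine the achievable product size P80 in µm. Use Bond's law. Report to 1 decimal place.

P80 = 83.5 µm

Bond: W = 10·Wi·(1/√P80 − 1/√F80)
P80^(−½) = W/(10 Wi) + F80^(−½)
  = 14.2870/(10·14.0) + 1/√18494 = 0.102050 + 0.007353 = 0.109403
P80 = (1/0.109403)² = 9.1405² = 83.55 µm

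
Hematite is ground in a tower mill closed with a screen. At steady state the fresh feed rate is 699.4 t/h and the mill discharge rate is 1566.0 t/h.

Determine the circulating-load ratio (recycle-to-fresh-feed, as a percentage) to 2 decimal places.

Steady state: M = F + R.
R = M − F = 1566.0 − 699.4 = 866.6 t/h
CL = 100·R/F = 100·866.6/699.4 = 123.91 %

CL = 123.91 %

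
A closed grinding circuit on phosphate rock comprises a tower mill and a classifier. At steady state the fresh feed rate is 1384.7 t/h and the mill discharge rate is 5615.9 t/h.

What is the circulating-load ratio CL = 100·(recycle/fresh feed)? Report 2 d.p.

CL = 305.57 %

Steady state: M = F + R.
R = M − F = 5615.9 − 1384.7 = 4231.2 t/h
CL = 100·R/F = 100·4231.2/1384.7 = 305.57 %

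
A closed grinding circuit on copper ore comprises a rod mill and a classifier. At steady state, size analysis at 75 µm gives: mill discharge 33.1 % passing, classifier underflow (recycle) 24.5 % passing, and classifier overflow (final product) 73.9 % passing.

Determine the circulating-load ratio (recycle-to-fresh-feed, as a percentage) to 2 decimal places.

CL = 474.42 %

Classifier node, passing 75 µm:
(1+r)d = ru + o → r = (o−d)/(d−u)
r = (73.9 − 33.1)/(33.1 − 24.5) = 40.8/8.6 = 4.7442
CL = 100·r = 474.42 %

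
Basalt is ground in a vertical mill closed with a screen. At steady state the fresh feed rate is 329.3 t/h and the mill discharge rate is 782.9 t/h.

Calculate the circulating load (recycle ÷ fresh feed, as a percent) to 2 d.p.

CL = 137.75 %

Discharge = new feed + return, hence
R = M − F = 782.9 − 329.3 = 453.6 t/h
CL = 100·R/F = 100·453.6/329.3 = 137.75 %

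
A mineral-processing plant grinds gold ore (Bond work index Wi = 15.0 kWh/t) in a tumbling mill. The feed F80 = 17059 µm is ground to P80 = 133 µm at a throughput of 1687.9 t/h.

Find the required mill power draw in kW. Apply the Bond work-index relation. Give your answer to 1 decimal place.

Bond:  W = 10 Wi (1/√P − 1/√F)
W = 10·15.0·(1/√133 − 1/√17059) = 10·15.0·(0.079055) = 11.8582 kWh/t
Mill draw = 11.8582 × 1687.9 = 20015.4 kW

P = 20015.4 kW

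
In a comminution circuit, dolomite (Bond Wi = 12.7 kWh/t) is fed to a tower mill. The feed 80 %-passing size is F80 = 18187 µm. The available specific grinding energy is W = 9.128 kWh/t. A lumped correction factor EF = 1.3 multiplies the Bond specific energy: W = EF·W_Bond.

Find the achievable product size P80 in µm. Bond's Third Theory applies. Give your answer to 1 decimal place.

W = 10 Wi (1/√P80 − 1/√F80)  [Bond]
W_Bond = W / EF = 9.128 / 1.3 = 7.0215 kWh/t
P80^(−½) = W_Bond/(10 Wi) + F80^(−½)
  = 7.0215/(10·12.7) + 1/√18187 = 0.055288 + 0.007415 = 0.062703
P80 = (1/0.062703)² = 15.9482² = 254.35 µm

P80 = 254.3 µm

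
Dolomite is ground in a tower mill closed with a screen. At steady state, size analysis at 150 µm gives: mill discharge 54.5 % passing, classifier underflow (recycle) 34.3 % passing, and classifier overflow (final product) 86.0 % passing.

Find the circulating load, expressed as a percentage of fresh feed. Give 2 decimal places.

Balance %-passing 150 µm (r = R/F):
(1+r)d = ru + o → r = (o−d)/(d−u)
r = (86.0 − 54.5)/(54.5 − 34.3) = 31.5/20.2 = 1.5594
CL = 100·r = 155.94 %

CL = 155.94 %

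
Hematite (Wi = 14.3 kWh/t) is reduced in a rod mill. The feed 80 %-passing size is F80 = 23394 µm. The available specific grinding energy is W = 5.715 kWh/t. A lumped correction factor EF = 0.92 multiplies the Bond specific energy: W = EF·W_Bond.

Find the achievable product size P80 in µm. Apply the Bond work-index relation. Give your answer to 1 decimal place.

W = 10·Wi·(P80^(-½) − F80^(-½))
W_Bond = W / EF = 5.715 / 0.92 = 6.2120 kWh/t
P80^-0.5 = F80^-0.5 + W_Bond/(10 Wi)
  = 6.2120/(10·14.3) + 1/√23394 = 0.043440 + 0.006538 = 0.049978
P80 = (1/0.049978)² = 20.0087² = 400.35 µm

P80 = 400.3 µm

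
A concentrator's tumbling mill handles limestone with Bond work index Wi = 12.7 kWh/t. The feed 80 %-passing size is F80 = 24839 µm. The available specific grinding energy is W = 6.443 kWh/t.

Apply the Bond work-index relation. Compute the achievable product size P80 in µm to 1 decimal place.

W = 10 Wi (1/√P80 − 1/√F80)  [Bond]
⇒ 1/√P80 = W/(10 Wi) + 1/√F80
  = 6.4430/(10·12.7) + 1/√24839 = 0.050732 + 0.006345 = 0.057077
P80 = (1/0.057077)² = 17.5201² = 306.95 µm

P80 = 307.0 µm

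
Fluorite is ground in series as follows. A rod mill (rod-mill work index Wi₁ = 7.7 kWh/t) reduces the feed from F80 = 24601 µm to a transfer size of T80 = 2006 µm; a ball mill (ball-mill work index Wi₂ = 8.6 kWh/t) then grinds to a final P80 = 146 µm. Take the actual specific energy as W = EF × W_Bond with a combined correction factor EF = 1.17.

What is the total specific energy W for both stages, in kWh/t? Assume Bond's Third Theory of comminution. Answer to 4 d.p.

W = 10·Wi·[P80^(−½) − F80^(−½)]
Stage 1 (24601→2006 µm, Wi₁=7.7): W₁ = 10·7.7·(0.022327 − 0.006376) = 1.2283 kWh/t
Stage 2 (2006→146 µm, Wi₂=8.6): W₂ = 10·8.6·(0.082761 − 0.022327) = 5.1973 kWh/t
W = W₁ + W₂ = 1.2283 + 5.1973 = 6.4255 kWh/t
Apply correction: 6.4255 × 1.17 = 7.5179 kWh/t

W = 7.5179 kWh/t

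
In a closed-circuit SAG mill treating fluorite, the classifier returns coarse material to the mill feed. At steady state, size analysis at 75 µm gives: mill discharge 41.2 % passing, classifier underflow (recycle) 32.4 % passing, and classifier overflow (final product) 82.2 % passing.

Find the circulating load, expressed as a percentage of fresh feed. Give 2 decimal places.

Classifier node, passing 75 µm:
(1+r)d = ru + o → r = (o−d)/(d−u)
r = (82.2 − 41.2)/(41.2 − 32.4) = 41.0/8.8 = 4.6591
CL = 100·r = 465.91 %

CL = 465.91 %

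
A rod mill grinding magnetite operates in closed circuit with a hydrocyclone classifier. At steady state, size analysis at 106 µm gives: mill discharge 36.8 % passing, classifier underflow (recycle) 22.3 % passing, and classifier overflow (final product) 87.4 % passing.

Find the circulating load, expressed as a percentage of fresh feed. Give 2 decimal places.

Mass balance on the −106 µm fraction:
(1+r)d = ru + o → r = (o−d)/(d−u)
r = (87.4 − 36.8)/(36.8 − 22.3) = 50.6/14.5 = 3.4897
CL = 100·r = 348.97 %

CL = 348.97 %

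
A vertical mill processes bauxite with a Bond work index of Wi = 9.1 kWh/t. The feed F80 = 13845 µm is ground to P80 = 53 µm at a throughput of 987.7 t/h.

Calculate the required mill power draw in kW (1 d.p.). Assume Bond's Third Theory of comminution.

P = 11582.2 kW

Bond:  W = 10 Wi (1/√P − 1/√F)
W = 10·9.1·(1/√53 − 1/√13845) = 10·9.1·(0.128862) = 11.7264 kWh/t
P = W·T = 11.7264·987.7 = 11582.2 kW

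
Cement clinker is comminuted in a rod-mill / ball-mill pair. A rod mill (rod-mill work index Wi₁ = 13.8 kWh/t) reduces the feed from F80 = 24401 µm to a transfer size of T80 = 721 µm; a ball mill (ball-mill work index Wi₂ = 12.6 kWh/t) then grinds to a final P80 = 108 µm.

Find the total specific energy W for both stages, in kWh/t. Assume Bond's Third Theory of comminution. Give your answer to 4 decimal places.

W = 11.6878 kWh/t

W = 10 Wi / √P80 − 10 Wi / √F80
Stage 1 (24401→721 µm, Wi₁=13.8): W₁ = 10·13.8·(0.037242 − 0.006402) = 4.2560 kWh/t
Stage 2 (721→108 µm, Wi₂=12.6): W₂ = 10·12.6·(0.096225 − 0.037242) = 7.4319 kWh/t
W = W₁ + W₂ = 4.2560 + 7.4319 = 11.6878 kWh/t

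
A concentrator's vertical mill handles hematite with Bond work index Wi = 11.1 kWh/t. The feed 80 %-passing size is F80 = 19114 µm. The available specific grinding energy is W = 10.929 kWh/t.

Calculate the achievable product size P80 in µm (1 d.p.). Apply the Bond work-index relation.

P80 = 89.5 µm

W = 10 Wi (1/√P80 − 1/√F80)  [Bond]
P80^-0.5 = F80^-0.5 + W/(10 Wi)
  = 10.9290/(10·11.1) + 1/√19114 = 0.098459 + 0.007233 = 0.105693
P80 = (1/0.105693)² = 9.4614² = 89.52 µm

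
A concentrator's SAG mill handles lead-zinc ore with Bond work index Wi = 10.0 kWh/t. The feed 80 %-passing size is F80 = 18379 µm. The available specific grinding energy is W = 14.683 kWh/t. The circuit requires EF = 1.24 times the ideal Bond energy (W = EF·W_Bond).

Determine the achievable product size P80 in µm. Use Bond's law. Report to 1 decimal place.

P80 = 63.2 µm

Bond:  W = 10 Wi (1/√P − 1/√F)
W_Bond = W / EF = 14.683 / 1.24 = 11.8411 kWh/t
1/√P80 = 1/√F80 + W_Bond/(10·Wi)
  = 11.8411/(10·10.0) + 1/√18379 = 0.118411 + 0.007376 = 0.125788
P80 = (1/0.125788)² = 7.9499² = 63.20 µm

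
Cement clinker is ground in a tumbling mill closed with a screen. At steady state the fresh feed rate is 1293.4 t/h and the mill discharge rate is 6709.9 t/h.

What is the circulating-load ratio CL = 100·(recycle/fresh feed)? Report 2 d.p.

CL = 418.78 %

M = F + R at steady state, so:
R = M − F = 6709.9 − 1293.4 = 5416.5 t/h
CL = 100·R/F = 100·5416.5/1293.4 = 418.78 %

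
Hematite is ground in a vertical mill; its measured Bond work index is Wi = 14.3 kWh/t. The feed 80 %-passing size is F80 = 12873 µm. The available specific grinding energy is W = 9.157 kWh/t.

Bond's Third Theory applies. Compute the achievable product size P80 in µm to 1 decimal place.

W = 10·Wi·[P80^(−½) − F80^(−½)]
P80^(−½) = W/(10 Wi) + F80^(−½)
  = 9.1570/(10·14.3) + 1/√12873 = 0.064035 + 0.008814 = 0.072849
P80 = (1/0.072849)² = 13.7271² = 188.43 µm

P80 = 188.4 µm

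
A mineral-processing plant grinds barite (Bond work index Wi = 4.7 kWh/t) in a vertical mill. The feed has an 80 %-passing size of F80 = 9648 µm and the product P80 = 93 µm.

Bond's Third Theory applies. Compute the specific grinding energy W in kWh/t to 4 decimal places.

W = 4.3952 kWh/t

W = 10 Wi (P80^-0.5 − F80^-0.5)
1/√93 = 0.103695;  1/√9648 = 0.010181
W = 10·4.7·(0.103695 − 0.010181) = 4.3952 kWh/t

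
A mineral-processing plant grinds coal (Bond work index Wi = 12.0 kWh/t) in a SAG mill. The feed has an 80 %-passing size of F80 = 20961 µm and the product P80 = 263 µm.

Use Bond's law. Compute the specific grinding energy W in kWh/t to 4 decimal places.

Bond: W = 10·Wi·(1/√P80 − 1/√F80)
1/√263 = 0.061663;  1/√20961 = 0.006907
W = 10·12.0·(0.061663 − 0.006907) = 6.5707 kWh/t

W = 6.5707 kWh/t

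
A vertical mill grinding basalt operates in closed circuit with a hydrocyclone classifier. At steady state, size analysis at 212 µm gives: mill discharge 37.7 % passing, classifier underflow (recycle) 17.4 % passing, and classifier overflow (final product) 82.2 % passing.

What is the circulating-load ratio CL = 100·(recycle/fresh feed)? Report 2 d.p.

CL = 219.21 %

Let r = R/F. Size balance at 212 µm:
r = (o − d)/(d − u)
r = (82.2 − 37.7)/(37.7 − 17.4) = 44.5/20.3 = 2.1921
CL = 100·r = 219.21 %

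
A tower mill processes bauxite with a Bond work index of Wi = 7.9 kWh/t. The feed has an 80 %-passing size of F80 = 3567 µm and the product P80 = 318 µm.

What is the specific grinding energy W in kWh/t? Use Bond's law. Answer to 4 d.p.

W = 10·Wi·[P80^(−½) − F80^(−½)]
1/√318 = 0.056077;  1/√3567 = 0.016744
W = 10·7.9·(0.056077 − 0.016744) = 3.1074 kWh/t

W = 3.1074 kWh/t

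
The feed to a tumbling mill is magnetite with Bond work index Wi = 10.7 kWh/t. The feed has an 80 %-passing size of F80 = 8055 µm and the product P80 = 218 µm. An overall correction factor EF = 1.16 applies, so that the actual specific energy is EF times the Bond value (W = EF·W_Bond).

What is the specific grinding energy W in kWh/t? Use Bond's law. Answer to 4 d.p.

Bond: W = 10·Wi·(1/√P80 − 1/√F80)
1/√218 = 0.067729;  1/√8055 = 0.011142
W = 10·10.7·(0.067729 − 0.011142) = 6.0547 kWh/t
Apply correction: 6.0547 × 1.16 = 7.0235 kWh/t

W = 7.0235 kWh/t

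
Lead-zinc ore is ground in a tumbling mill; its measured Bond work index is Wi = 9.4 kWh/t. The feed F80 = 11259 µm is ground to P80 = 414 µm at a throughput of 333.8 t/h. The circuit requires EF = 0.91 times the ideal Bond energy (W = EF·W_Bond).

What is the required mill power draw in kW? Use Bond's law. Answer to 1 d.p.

P = 1134.2 kW

Bond:  W = 10 Wi (1/√P − 1/√F)
W = 10·9.4·(1/√414 − 1/√11259) = 10·9.4·(0.039723) = 3.7340 kWh/t
With EF = 0.91: W = 3.7340·0.91 = 3.3979 kWh/t
P = W·T = 3.3979·333.8 = 1134.2 kW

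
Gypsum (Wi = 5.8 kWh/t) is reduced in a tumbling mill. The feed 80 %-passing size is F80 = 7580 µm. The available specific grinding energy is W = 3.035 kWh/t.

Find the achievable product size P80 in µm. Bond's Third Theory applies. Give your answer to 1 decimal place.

Bond:  W = 10 Wi (1/√P − 1/√F)
⇒ 1/√P80 = W/(10 Wi) + 1/√F80
  = 3.0350/(10·5.8) + 1/√7580 = 0.052328 + 0.011486 = 0.063813
P80 = (1/0.063813)² = 15.6707² = 245.57 µm

P80 = 245.6 µm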